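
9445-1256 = 8189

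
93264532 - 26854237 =66410295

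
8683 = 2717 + 5966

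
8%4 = 0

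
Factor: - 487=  - 487^1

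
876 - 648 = 228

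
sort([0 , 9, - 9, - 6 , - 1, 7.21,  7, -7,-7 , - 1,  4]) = [-9, - 7, - 7  , - 6, - 1, - 1 , 0, 4,7,7.21,9 ]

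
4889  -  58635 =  - 53746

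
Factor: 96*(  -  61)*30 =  - 175680 = - 2^6*3^2*5^1*61^1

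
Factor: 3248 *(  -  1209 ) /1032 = - 163618/43= - 2^1* 7^1*13^1*29^1*31^1  *43^(- 1) 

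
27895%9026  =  817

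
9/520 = 9/520 = 0.02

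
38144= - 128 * ( - 298) 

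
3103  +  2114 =5217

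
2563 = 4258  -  1695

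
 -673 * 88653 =  -  59663469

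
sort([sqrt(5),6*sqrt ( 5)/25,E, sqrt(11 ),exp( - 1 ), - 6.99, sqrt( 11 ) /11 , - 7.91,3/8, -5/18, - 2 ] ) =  [- 7.91,-6.99,- 2, - 5/18 , sqrt (11) /11 , exp( - 1), 3/8,6*sqrt(5 )/25, sqrt(5), E,  sqrt( 11 )] 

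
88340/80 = 1104  +  1/4  =  1104.25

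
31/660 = 31/660 =0.05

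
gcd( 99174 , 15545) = 1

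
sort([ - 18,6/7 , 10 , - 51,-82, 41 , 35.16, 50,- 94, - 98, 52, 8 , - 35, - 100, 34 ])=[ - 100, - 98, - 94, - 82,  -  51, - 35, - 18,  6/7 , 8 , 10, 34,35.16, 41, 50, 52 ]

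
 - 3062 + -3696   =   - 6758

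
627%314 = 313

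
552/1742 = 276/871 = 0.32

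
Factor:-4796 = -2^2*11^1*109^1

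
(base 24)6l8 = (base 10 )3968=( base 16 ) F80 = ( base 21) 8kk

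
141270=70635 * 2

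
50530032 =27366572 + 23163460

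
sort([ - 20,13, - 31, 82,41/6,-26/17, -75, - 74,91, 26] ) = [-75, - 74, - 31, -20, - 26/17,41/6 , 13, 26,82,91 ] 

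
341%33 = 11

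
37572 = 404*93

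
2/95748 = 1/47874 = 0.00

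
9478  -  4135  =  5343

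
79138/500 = 158+69/250 = 158.28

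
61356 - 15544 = 45812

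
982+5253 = 6235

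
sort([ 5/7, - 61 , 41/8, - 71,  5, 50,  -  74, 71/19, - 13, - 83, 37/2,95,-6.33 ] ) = [ - 83, - 74, - 71,-61, -13,- 6.33,5/7,71/19,  5, 41/8 , 37/2,50,  95]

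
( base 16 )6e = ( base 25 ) 4A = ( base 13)86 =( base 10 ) 110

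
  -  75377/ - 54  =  1395+47/54 = 1395.87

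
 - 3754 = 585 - 4339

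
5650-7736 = -2086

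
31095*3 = 93285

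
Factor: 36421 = 7^1*11^2*43^1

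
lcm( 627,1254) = 1254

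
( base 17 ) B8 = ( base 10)195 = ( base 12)143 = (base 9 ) 236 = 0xc3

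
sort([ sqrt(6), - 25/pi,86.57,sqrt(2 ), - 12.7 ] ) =[ - 12.7,-25/pi,sqrt( 2 ),sqrt(6),86.57]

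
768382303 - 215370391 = 553011912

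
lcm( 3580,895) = 3580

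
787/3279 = 787/3279  =  0.24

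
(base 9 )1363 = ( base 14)537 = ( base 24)1IL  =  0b10000000101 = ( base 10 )1029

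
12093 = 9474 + 2619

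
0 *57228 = 0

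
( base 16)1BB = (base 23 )J6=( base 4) 12323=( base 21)102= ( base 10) 443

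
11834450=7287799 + 4546651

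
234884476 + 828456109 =1063340585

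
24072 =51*472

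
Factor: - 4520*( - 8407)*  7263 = 275991385320 = 2^3*3^3 * 5^1*7^1*113^1*269^1*1201^1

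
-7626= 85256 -92882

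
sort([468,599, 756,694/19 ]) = [ 694/19 , 468, 599, 756]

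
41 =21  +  20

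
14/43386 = 1/3099 =0.00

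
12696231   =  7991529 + 4704702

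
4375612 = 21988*199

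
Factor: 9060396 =2^2*3^1 * 755033^1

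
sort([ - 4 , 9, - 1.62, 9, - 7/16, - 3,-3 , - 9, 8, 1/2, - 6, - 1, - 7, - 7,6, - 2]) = [ - 9, - 7, - 7, - 6, - 4, - 3, - 3, - 2, - 1.62, - 1, - 7/16, 1/2, 6,8, 9,9]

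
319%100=19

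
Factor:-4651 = -4651^1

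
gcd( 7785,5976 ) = 9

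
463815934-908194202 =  - 444378268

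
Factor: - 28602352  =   - 2^4*29^1*61643^1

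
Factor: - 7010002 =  - 2^1*263^1*13327^1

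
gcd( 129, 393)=3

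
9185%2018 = 1113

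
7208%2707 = 1794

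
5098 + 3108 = 8206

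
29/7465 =29/7465 = 0.00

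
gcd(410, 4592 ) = 82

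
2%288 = 2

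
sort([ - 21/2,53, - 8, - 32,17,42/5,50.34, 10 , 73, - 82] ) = [-82, - 32, - 21/2, - 8, 42/5 , 10,17,50.34,53, 73 ] 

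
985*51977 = 51197345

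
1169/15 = 77  +  14/15 =77.93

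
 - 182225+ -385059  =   - 567284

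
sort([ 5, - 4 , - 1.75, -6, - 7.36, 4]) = [ - 7.36, - 6,-4, - 1.75 , 4, 5 ] 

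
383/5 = 76 + 3/5 = 76.60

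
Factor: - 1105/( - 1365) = 17/21  =  3^(  -  1)*7^(  -  1)*17^1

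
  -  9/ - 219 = 3/73 = 0.04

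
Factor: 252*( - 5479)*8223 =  -11353561884 = - 2^2*3^3*7^1*2741^1*5479^1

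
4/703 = 4/703 = 0.01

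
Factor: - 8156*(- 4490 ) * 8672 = 317572455680= 2^8 * 5^1 * 271^1 * 449^1*2039^1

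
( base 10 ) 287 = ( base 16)11F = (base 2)100011111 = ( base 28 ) A7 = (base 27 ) AH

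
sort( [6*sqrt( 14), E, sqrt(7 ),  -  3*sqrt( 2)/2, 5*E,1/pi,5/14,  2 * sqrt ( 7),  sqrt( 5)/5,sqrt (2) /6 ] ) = [ - 3*sqrt(2) /2, sqrt( 2 ) /6, 1/pi, 5/14, sqrt(5)/5, sqrt(7),E, 2*sqrt(7 ), 5*E,6*sqrt( 14)]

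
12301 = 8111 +4190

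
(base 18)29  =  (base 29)1g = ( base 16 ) 2d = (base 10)45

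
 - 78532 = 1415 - 79947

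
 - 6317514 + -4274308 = -10591822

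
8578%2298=1684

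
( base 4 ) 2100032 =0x240E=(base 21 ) KJB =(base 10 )9230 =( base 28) bli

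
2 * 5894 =11788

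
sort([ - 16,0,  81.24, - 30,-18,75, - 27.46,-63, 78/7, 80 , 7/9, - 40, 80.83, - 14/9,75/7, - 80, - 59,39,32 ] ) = [-80, - 63, - 59,-40 ,-30, - 27.46,-18,-16,-14/9,0,  7/9, 75/7,78/7, 32,39, 75,80,80.83,81.24]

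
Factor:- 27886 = -2^1*73^1*191^1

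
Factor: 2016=2^5*3^2*7^1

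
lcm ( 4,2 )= 4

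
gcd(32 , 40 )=8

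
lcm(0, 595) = 0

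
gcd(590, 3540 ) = 590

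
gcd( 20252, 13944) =332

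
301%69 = 25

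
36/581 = 36/581 = 0.06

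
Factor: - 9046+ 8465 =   -  7^1 * 83^1 = -  581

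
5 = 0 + 5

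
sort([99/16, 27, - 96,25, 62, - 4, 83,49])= [  -  96 , - 4, 99/16,25, 27, 49, 62, 83 ] 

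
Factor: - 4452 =-2^2 * 3^1*7^1*53^1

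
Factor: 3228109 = 3228109^1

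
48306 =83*582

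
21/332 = 21/332 = 0.06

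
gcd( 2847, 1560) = 39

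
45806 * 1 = 45806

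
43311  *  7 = 303177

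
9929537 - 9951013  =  -21476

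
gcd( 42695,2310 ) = 5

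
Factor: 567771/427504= 2^( - 4 )*3^1*7^( - 1)* 11^( - 1)*347^( - 1) * 189257^1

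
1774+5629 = 7403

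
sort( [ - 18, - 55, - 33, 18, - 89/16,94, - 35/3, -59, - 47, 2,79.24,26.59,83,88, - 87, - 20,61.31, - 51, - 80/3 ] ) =[ - 87,-59, - 55 , - 51, - 47, - 33, - 80/3 , - 20, - 18,  -  35/3, - 89/16,2,18,26.59,61.31,79.24, 83, 88,  94 ] 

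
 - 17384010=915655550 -933039560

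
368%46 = 0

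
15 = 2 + 13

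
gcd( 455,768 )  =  1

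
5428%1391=1255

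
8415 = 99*85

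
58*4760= 276080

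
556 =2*278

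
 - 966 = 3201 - 4167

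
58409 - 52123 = 6286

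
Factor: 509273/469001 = 607/559=   13^( - 1 )*43^( - 1 )* 607^1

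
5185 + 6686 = 11871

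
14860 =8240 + 6620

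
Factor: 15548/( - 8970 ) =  - 2^1*3^( - 1)*5^( - 1 ) * 13^1 = - 26/15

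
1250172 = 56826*22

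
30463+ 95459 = 125922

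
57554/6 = 9592 + 1/3 = 9592.33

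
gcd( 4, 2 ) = 2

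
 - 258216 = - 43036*6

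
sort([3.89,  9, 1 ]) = [ 1, 3.89, 9 ]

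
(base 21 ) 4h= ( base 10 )101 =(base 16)65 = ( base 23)49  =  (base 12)85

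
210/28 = 7 +1/2=7.50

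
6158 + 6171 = 12329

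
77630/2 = 38815= 38815.00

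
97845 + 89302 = 187147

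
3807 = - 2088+5895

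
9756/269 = 36 +72/269 = 36.27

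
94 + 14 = 108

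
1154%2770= 1154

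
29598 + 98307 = 127905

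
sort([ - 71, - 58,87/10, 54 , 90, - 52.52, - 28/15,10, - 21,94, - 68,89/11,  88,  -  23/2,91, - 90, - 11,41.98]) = [-90,-71,-68,  -  58, - 52.52,-21, - 23/2, - 11, - 28/15, 89/11,87/10, 10,41.98, 54,88, 90,91 , 94]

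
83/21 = 3  +  20/21 = 3.95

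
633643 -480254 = 153389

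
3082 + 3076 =6158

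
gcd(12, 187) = 1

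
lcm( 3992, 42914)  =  171656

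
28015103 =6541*4283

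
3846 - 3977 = -131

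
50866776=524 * 97074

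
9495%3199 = 3097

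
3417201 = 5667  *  603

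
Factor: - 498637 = -101^1*4937^1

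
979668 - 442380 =537288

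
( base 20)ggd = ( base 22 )dk1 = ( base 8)15115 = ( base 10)6733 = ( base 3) 100020101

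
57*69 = 3933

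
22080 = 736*30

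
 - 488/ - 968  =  61/121 = 0.50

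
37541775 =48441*775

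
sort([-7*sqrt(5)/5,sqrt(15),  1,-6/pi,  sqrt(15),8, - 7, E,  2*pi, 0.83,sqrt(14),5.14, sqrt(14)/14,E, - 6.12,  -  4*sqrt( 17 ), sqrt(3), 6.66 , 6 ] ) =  [-4*sqrt(17),  -  7, - 6.12,-7*sqrt(5 ) /5,-6/pi,sqrt ( 14 ) /14,  0.83,1,sqrt ( 3),  E, E,sqrt(14), sqrt(15 ), sqrt(15 ),  5.14, 6, 2*pi,  6.66, 8]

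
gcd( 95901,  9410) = 1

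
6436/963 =6+658/963 = 6.68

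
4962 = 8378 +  - 3416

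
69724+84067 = 153791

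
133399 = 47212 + 86187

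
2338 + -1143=1195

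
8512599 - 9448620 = - 936021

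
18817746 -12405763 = 6411983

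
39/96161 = 3/7397=0.00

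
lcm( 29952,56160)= 449280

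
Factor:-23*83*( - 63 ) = 120267= 3^2*7^1*23^1*83^1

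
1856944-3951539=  - 2094595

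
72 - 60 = 12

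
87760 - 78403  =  9357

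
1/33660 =1/33660 = 0.00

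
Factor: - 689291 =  - 689291^1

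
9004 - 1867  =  7137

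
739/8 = 92 + 3/8 = 92.38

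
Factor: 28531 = 103^1*277^1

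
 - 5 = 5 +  - 10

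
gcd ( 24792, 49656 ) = 24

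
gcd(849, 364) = 1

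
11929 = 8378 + 3551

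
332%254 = 78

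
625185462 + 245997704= 871183166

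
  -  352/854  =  -176/427  =  -0.41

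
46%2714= 46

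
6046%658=124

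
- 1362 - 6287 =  - 7649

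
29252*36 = 1053072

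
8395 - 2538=5857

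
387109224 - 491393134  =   - 104283910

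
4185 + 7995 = 12180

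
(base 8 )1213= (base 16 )28b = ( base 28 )N7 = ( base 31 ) L0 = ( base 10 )651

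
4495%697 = 313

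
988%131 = 71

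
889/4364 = 889/4364=   0.20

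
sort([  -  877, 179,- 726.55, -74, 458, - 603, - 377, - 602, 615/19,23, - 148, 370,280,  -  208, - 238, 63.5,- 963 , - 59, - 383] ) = [ - 963, -877, - 726.55, -603,  -  602,-383, -377, - 238,-208, - 148, - 74,-59, 23 , 615/19, 63.5,179, 280 , 370, 458 ] 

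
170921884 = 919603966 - 748682082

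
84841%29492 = 25857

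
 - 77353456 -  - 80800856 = 3447400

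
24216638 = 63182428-38965790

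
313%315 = 313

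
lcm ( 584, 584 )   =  584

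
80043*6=480258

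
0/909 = 0 = 0.00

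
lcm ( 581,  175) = 14525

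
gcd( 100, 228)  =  4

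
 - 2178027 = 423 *( - 5149)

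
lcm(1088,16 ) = 1088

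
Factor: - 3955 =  - 5^1*7^1*113^1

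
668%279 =110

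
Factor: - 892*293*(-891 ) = 2^2*3^4*11^1*223^1 * 293^1 = 232868196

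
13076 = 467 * 28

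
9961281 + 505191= 10466472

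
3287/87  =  37+68/87 =37.78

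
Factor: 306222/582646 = 483/919 = 3^1*7^1 * 23^1*919^ ( -1) 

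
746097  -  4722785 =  - 3976688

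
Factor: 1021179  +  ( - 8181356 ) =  - 7160177 = - 7160177^1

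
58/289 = 58/289= 0.20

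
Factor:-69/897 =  - 13^ ( - 1 ) = - 1/13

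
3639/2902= 1 + 737/2902 = 1.25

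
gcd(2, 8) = 2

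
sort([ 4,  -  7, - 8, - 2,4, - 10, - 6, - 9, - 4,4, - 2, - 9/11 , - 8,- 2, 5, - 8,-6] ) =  [ - 10, - 9, - 8,- 8, - 8, - 7, - 6, - 6 ,- 4, - 2, - 2, - 2, - 9/11,4, 4,4,  5 ]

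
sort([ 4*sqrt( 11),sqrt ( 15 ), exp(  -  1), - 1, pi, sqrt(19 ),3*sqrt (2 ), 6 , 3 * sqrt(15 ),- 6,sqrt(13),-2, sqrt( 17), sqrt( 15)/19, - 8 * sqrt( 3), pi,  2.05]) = [-8*sqrt( 3),- 6, - 2, - 1, sqrt(15 )/19, exp( - 1), 2.05,pi, pi, sqrt( 13 ), sqrt( 15 ),sqrt(17), 3 *sqrt ( 2 ), sqrt( 19 ), 6,  3*sqrt( 15), 4*sqrt( 11 )]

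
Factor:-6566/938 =- 7 = - 7^1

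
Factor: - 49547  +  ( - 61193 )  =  -2^2*5^1 * 7^2 * 113^1 = - 110740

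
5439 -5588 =- 149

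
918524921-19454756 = 899070165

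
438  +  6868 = 7306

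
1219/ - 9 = - 136 + 5/9 = -135.44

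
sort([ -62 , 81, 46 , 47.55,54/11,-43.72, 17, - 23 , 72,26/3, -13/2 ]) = [  -  62, - 43.72 , - 23, - 13/2,54/11,26/3,17, 46, 47.55, 72,81 ]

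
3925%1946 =33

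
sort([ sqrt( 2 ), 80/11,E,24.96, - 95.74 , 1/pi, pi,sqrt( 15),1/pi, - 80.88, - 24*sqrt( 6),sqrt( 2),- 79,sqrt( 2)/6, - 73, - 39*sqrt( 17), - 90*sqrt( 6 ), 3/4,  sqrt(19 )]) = [ - 90*sqrt( 6), - 39*sqrt(17), - 95.74 , - 80.88 , - 79, - 73, - 24*sqrt (6),sqrt( 2)/6,1/pi,  1/pi,3/4,sqrt ( 2), sqrt( 2 ),E, pi,sqrt( 15),sqrt( 19 ),80/11,24.96] 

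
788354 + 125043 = 913397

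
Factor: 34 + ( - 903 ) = -869 = - 11^1*79^1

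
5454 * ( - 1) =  - 5454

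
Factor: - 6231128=-2^3 * 127^1 * 6133^1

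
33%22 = 11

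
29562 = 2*14781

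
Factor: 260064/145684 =216/121= 2^3 * 3^3*11^ (-2 ) 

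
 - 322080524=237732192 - 559812716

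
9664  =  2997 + 6667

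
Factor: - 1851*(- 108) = 2^2*3^4*617^1 = 199908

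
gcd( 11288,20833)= 83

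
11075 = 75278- 64203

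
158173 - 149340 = 8833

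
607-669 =-62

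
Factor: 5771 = 29^1*199^1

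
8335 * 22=183370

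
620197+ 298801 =918998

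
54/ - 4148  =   - 27/2074 = - 0.01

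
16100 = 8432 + 7668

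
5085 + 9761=14846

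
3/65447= 3/65447 = 0.00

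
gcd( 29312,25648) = 3664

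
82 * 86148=7064136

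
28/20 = 7/5  =  1.40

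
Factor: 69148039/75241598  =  2^( - 1 )*401^1*172439^1*37620799^( - 1)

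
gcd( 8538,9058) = 2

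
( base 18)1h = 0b100011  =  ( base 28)17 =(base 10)35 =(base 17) 21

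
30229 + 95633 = 125862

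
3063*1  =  3063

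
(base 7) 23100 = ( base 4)1123320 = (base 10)5880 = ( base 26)8I4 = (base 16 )16f8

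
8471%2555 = 806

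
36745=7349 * 5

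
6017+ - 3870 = 2147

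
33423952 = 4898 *6824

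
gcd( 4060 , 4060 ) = 4060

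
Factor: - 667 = - 23^1*29^1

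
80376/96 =3349/4 = 837.25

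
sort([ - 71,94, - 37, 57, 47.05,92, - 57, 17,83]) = [ - 71, - 57, - 37,17, 47.05,57, 83, 92, 94]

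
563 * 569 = 320347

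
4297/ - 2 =-4297/2 = - 2148.50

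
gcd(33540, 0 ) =33540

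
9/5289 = 3/1763 = 0.00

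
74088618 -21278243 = 52810375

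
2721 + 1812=4533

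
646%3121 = 646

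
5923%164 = 19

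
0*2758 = 0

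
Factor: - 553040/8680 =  - 446/7 = - 2^1*7^( - 1 )*223^1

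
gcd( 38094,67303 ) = 1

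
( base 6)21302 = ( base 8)5546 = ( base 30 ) 378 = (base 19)81b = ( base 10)2918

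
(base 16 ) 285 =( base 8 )1205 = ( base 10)645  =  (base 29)M7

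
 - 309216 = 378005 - 687221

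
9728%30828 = 9728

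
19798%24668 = 19798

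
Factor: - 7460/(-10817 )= 2^2*5^1*29^( - 1) = 20/29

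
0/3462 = 0 = 0.00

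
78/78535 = 78/78535 = 0.00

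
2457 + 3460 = 5917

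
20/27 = 20/27 =0.74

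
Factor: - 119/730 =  - 2^( - 1 )*5^( - 1)*7^1*17^1*73^( -1 )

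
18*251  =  4518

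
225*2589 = 582525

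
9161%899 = 171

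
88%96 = 88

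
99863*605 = 60417115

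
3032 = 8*379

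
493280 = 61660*8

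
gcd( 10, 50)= 10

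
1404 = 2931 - 1527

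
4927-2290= 2637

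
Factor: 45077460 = 2^2*3^1*5^1*751291^1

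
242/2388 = 121/1194 = 0.10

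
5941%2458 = 1025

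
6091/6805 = 6091/6805 = 0.90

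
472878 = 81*5838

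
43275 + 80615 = 123890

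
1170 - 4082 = -2912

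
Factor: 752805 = 3^2*5^1 * 16729^1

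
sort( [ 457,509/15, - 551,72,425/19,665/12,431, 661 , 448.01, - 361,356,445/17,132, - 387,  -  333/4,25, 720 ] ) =[ - 551, - 387, - 361, - 333/4,425/19 , 25,445/17,509/15, 665/12,72, 132, 356,431,  448.01, 457,661 , 720 ]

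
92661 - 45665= 46996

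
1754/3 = 584 + 2/3= 584.67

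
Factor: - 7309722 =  - 2^1 *3^1*7^2*23^2*47^1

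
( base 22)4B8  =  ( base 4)202022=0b100010001010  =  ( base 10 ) 2186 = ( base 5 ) 32221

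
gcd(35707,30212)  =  7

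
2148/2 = 1074 = 1074.00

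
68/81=68/81= 0.84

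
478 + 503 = 981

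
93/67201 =93/67201= 0.00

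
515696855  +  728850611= 1244547466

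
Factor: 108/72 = 3/2=   2^( - 1)*3^1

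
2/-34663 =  -2/34663 = - 0.00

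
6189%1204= 169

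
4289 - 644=3645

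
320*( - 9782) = - 3130240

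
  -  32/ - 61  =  32/61 = 0.52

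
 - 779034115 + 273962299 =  - 505071816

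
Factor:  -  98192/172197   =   - 272/477 = - 2^4*3^( - 2 )*17^1*53^(-1 )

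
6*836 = 5016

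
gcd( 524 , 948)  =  4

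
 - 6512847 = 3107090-9619937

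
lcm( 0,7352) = 0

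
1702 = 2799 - 1097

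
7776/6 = 1296 = 1296.00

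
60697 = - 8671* ( - 7)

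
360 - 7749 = -7389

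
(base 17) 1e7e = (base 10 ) 9092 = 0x2384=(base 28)bgk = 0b10001110000100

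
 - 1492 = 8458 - 9950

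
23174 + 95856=119030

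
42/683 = 42/683= 0.06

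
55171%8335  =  5161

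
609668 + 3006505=3616173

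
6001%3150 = 2851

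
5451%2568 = 315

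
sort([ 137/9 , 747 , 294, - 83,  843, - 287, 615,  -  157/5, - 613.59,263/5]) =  [ - 613.59, - 287, - 83, - 157/5, 137/9, 263/5, 294,615,747, 843 ] 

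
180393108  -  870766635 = -690373527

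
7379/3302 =2 + 775/3302 = 2.23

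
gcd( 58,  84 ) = 2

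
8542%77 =72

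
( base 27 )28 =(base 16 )3E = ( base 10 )62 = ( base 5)222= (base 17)3B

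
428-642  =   - 214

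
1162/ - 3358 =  - 1  +  1098/1679 = - 0.35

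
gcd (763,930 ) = 1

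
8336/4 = 2084 = 2084.00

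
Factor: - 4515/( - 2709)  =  3^( - 1)*5^1 = 5/3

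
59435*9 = 534915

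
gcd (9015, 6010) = 3005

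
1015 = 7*145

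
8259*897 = 7408323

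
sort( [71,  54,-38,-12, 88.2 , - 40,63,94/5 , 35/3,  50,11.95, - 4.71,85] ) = [-40,-38 ,  -  12, - 4.71, 35/3, 11.95, 94/5 , 50,54,  63,71,85,88.2]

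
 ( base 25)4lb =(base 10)3036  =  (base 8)5734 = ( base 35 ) 2GQ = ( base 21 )6ic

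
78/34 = 2+5/17  =  2.29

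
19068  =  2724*7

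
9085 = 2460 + 6625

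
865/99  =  865/99 = 8.74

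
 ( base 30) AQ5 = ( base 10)9785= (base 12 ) 57B5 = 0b10011000111001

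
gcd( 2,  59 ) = 1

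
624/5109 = 16/131 = 0.12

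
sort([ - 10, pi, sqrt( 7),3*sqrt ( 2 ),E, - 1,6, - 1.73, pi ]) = [ - 10,-1.73,-1, sqrt( 7),  E, pi , pi, 3 * sqrt ( 2), 6 ] 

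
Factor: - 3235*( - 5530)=17889550 = 2^1*5^2*7^1 * 79^1*647^1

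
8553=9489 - 936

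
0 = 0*994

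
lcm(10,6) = 30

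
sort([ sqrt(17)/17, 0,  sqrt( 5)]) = [0, sqrt( 17) /17,sqrt(5)]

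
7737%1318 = 1147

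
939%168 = 99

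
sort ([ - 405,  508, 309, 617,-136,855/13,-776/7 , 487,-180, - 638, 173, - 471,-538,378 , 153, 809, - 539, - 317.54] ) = [-638, - 539, - 538,- 471, - 405, - 317.54,-180,-136, - 776/7 , 855/13, 153, 173,309, 378, 487, 508, 617, 809] 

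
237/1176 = 79/392 = 0.20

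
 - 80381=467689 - 548070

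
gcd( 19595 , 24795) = 5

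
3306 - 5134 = - 1828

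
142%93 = 49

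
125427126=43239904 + 82187222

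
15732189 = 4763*3303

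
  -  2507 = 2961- 5468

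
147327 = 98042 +49285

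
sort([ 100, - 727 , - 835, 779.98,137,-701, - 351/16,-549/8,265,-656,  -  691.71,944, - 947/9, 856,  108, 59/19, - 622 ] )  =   [ - 835, - 727 , - 701, - 691.71,  -  656, - 622,  -  947/9,  -  549/8, - 351/16,  59/19 , 100,  108 , 137,265, 779.98, 856,944]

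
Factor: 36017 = 36017^1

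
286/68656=143/34328=0.00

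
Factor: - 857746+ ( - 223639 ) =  - 1081385 = - 5^1* 19^1*11383^1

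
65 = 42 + 23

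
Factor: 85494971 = 2503^1*34157^1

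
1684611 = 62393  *27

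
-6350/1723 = -6350/1723 = -3.69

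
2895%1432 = 31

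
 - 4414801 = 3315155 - 7729956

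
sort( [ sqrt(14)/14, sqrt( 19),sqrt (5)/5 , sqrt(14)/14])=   [ sqrt( 14 ) /14,  sqrt(14)/14,sqrt( 5) /5, sqrt(19 )] 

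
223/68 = 3 + 19/68 = 3.28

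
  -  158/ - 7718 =79/3859 =0.02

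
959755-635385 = 324370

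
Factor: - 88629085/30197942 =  - 2^(  -  1) * 5^1 * 23^( - 1) * 41^1*167^ ( - 1)*3931^(-1) * 432337^1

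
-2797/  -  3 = 2797/3=932.33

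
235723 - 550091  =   - 314368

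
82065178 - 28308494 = 53756684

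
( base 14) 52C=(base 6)4420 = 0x3FC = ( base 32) vs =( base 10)1020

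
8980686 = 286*31401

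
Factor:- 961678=-2^1* 480839^1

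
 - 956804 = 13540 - 970344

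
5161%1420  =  901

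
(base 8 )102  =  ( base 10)66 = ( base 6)150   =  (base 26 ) 2E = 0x42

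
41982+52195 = 94177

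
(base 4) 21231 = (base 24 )11l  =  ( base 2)1001101101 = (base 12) 439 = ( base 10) 621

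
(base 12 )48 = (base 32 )1O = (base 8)70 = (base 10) 56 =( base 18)32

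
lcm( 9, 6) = 18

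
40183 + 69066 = 109249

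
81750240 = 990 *82576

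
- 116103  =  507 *( - 229 )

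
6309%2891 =527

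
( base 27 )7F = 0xCC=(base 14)108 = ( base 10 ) 204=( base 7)411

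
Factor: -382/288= - 191/144=- 2^( - 4)*3^(-2) * 191^1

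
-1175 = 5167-6342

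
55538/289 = 55538/289   =  192.17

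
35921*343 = 12320903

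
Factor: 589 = 19^1*31^1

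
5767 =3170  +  2597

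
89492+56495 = 145987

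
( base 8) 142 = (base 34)2U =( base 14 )70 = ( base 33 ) 2w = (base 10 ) 98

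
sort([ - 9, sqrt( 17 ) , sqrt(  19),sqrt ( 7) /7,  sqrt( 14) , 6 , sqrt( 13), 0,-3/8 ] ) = [ -9 ,  -  3/8, 0,sqrt(7 )/7 , sqrt(13 ), sqrt(14 ),sqrt(17 ), sqrt ( 19),6 ] 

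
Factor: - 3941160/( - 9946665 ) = 2^3*3^( - 2 )*32843^1 * 73679^(  -  1) = 262744/663111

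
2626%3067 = 2626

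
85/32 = 2+21/32 = 2.66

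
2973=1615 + 1358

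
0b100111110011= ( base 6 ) 15443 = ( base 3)10111100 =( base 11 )1A06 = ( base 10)2547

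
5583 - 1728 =3855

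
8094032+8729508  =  16823540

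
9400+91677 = 101077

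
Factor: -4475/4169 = -5^2*11^(  -  1)*179^1* 379^ ( - 1)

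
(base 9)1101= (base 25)17b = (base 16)32b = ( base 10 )811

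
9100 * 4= 36400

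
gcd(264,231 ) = 33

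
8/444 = 2/111=0.02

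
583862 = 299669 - -284193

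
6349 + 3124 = 9473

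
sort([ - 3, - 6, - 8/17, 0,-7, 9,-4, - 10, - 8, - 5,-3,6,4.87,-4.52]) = [-10, - 8, - 7, - 6, - 5, - 4.52 , - 4, - 3, - 3, - 8/17, 0,4.87, 6, 9] 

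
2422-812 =1610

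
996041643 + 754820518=1750862161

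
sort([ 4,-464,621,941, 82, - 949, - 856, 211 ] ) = [ - 949 , - 856,-464, 4,82, 211,  621,941]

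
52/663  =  4/51 = 0.08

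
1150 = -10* ( - 115)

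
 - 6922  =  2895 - 9817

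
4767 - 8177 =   -  3410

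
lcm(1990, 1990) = 1990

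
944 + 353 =1297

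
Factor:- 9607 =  - 13^1*739^1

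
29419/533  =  2263/41 =55.20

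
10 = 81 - 71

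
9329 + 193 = 9522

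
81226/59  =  1376 + 42/59 = 1376.71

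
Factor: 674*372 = 250728= 2^3 * 3^1* 31^1*337^1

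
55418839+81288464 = 136707303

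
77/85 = 77/85 = 0.91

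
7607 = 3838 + 3769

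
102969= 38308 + 64661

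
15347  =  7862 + 7485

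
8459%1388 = 131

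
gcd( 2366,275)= 1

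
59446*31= 1842826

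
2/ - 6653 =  - 2/6653 = - 0.00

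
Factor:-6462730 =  - 2^1*5^1*646273^1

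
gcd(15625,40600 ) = 25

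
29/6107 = 29/6107= 0.00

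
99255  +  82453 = 181708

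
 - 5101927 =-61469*83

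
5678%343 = 190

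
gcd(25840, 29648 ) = 272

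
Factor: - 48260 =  - 2^2* 5^1*19^1 * 127^1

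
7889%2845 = 2199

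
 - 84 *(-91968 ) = 7725312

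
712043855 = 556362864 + 155680991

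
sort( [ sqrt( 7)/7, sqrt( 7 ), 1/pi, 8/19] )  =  [1/pi, sqrt( 7)/7, 8/19,  sqrt(7 ) ] 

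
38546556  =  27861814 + 10684742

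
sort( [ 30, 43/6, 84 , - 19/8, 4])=[ - 19/8 , 4, 43/6,30 , 84 ]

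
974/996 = 487/498= 0.98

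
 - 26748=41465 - 68213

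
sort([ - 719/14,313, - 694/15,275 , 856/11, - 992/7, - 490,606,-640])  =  [- 640, - 490, - 992/7  , - 719/14, - 694/15,  856/11, 275,313,606 ]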